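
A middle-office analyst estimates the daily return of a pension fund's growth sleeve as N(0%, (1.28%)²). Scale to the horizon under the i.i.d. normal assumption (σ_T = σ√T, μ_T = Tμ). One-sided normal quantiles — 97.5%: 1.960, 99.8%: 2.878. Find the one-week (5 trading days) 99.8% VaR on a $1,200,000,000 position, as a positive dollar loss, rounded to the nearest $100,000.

σ_{5d} = 1.28% × √5 = 2.862%.
VaR = 2.878 × 2.862% = 8.237%.
On $1,200,000,000: 0.08237 × $1,200,000,000 = $98,844,000.

$98,800,000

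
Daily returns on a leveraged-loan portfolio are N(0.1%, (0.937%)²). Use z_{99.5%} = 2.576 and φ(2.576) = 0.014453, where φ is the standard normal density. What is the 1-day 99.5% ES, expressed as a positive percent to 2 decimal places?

2.61%

Tail multiplier: φ(z)/(1−α) = 0.014453 / 0.005 = 2.891.
ES = −(0.1%) + 0.937% × 2.891 = 2.609%.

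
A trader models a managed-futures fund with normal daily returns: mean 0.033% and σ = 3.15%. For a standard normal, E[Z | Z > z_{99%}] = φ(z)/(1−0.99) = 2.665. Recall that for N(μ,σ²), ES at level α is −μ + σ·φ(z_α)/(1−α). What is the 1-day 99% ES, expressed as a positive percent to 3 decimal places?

8.362%

ES = −(0.033%) + 3.15% × 2.665 = 8.362%.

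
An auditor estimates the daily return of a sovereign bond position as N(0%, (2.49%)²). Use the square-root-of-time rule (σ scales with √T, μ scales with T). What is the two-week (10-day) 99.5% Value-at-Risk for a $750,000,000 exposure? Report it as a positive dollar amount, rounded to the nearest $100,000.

$152,100,000

At 99.5%, z = 2.576.
σ_{10d} = 2.49% × √10 = 7.874%.
VaR = 2.576 × 7.874% = 20.283%.
On $750,000,000: 0.20283 × $750,000,000 = $152,122,500.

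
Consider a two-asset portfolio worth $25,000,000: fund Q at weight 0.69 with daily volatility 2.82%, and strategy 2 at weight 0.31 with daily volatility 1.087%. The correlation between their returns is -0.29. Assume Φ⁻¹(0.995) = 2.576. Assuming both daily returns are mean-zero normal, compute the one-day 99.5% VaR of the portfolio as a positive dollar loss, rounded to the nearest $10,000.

$1,210,000

σ_p² = 0.69²·2.82² + 0.31²·1.087² + 2·-0.29·0.69·0.31·2.82·1.087 = 3.5194 (%²).
σ_p = √3.5194 = 1.876%.
VaR = 2.576 × 1.876% = 4.833%; on $25,000,000 that is $1,208,250.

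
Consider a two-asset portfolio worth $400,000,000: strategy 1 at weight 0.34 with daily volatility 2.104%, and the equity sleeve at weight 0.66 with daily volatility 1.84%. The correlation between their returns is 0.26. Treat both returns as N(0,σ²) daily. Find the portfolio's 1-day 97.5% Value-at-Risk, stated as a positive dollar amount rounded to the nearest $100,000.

$12,200,000

σ_p² = 0.34²·2.104² + 0.66²·1.84² + 2·0.26·0.34·0.66·2.104·1.84 = 2.4382 (%²).
σ_p = √2.4382 = 1.561%.
At 97.5%, z = 1.960.
VaR = 1.960 × 1.561% = 3.060%; on $400,000,000 that is $12,240,000.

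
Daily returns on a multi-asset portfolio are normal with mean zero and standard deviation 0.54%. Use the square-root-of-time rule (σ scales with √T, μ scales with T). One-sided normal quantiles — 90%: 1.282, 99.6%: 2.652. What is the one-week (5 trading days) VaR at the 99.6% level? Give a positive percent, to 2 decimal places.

σ_{5d} = 0.54% × √5 = 1.207%.
VaR = 2.652 × 1.207% = 3.201%.

3.20%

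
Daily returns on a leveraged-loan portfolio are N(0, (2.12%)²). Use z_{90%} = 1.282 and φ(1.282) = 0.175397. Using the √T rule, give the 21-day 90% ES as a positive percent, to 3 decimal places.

σ_{21d} = 2.12% × √21 = 9.715%.
ES multiplier = φ(z)/(1−α) = 0.175397/0.1 = 1.754.
ES = 9.715% × 1.754 = 17.040%.

17.040%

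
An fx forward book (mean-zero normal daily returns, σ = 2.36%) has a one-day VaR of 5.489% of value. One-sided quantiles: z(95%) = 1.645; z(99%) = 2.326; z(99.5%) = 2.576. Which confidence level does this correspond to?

99%

Implied z = VaR/σ = 5.489 / 2.36 = 2.326.
This matches z(99%) = 2.326.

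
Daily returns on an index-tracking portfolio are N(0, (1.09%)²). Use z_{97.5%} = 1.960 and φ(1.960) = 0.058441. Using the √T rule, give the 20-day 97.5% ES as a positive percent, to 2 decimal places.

11.40%

σ_{20d} = 1.09% × √20 = 4.875%.
ES multiplier = φ(z)/(1−α) = 0.058441/0.025 = 2.338.
ES = 4.875% × 2.338 = 11.398%.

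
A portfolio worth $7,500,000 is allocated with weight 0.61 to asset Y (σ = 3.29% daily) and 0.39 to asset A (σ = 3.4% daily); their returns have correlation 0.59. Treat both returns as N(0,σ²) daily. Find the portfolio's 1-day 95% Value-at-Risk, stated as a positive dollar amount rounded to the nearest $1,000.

σ_p² = 0.61²·3.29² + 0.39²·3.4² + 2·0.59·0.61·0.39·3.29·3.4 = 8.9261 (%²).
σ_p = √8.9261 = 2.988%.
At 95%, z = 1.645.
VaR = 1.645 × 2.988% = 4.915%; on $7,500,000 that is $368,625.

$369,000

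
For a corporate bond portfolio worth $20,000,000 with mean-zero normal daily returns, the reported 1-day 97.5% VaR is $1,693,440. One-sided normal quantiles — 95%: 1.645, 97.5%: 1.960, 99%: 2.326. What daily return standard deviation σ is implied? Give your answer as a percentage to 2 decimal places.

4.32%

VaR as a fraction: $1,693,440 / $20,000,000 = 8.467%.
σ = VaR / z = 8.467% / 1.960 = 4.320%.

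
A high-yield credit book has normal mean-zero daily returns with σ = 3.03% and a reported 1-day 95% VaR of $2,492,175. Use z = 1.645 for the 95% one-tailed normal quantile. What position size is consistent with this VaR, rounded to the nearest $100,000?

$50,000,000

VaR as a fraction of value: z·σ = 1.645 × 3.03% = 4.98435%.
Position = $2,492,175 / 0.0498435 = $50,000,000.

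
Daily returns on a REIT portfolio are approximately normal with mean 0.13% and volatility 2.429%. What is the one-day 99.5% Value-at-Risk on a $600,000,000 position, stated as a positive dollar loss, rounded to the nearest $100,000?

$36,800,000

At 99.5% one-sided, z = 2.576.
VaR = −μ + z·σ = −(0.13%) + 2.576 × 2.429% = 6.127%.
On $600,000,000: 0.06127 × $600,000,000 = $36,762,000.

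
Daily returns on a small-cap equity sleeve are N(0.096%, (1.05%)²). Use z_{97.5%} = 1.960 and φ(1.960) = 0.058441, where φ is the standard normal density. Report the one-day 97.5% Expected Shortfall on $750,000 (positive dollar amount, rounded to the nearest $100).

$17,700

Tail multiplier: φ(z)/(1−α) = 0.058441 / 0.025 = 2.338.
ES = −(0.096%) + 1.05% × 2.338 = 2.359%.
On $750,000: 0.02359 × $750,000 = $17,692.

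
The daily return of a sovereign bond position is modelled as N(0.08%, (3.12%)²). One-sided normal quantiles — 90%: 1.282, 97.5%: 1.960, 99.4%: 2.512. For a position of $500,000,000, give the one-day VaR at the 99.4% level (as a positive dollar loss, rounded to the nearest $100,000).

VaR = −μ + z·σ = −(0.08%) + 2.512 × 3.12% = 7.757%.
On $500,000,000: 0.07757 × $500,000,000 = $38,785,000.

$38,800,000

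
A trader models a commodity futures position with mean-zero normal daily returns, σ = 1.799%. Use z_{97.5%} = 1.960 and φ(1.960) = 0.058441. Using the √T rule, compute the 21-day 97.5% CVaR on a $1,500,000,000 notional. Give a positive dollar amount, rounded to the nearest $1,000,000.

$289,000,000

σ_{21d} = 1.799% × √21 = 8.244%.
ES multiplier = φ(z)/(1−α) = 0.058441/0.025 = 2.338.
ES = 8.244% × 2.338 = 19.274%; on $1,500,000,000: $289,110,000.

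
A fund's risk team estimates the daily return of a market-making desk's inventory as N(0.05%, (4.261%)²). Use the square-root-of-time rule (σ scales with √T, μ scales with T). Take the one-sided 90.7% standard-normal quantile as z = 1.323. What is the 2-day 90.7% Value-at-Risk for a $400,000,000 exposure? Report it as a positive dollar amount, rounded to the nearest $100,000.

σ_{2d} = 4.261% × √2 = 6.026%; μ_{2d} = 2 × 0.05% = 0.100%.
VaR = −(0.100%) + 1.323 × 6.026% = 7.872%.
On $400,000,000: 0.07872 × $400,000,000 = $31,488,000.

$31,500,000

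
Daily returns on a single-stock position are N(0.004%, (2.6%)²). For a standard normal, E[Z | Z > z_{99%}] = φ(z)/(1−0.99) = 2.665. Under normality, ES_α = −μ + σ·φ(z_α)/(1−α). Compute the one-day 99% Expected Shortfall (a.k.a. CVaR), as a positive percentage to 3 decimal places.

ES = −(0.004%) + 2.6% × 2.665 = 6.925%.

6.925%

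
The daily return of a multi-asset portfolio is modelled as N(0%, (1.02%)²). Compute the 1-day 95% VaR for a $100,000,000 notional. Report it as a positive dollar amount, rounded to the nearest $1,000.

$1,678,000

At 95% one-sided, z = 1.645.
VaR = z·σ = 1.645 × 1.02% = 1.678%.
On $100,000,000: 0.01678 × $100,000,000 = $1,678,000.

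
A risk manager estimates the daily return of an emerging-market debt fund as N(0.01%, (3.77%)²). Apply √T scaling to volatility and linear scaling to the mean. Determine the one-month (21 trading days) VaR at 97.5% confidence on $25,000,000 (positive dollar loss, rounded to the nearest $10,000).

At 97.5%, z = 1.960.
σ_{21d} = 3.77% × √21 = 17.276%; μ_{21d} = 21 × 0.01% = 0.210%.
VaR = −(0.210%) + 1.960 × 17.276% = 33.651%.
On $25,000,000: 0.33651 × $25,000,000 = $8,412,750.

$8,410,000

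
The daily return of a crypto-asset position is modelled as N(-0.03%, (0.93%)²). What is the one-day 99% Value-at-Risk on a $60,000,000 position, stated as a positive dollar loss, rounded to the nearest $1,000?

At 99% one-sided, z = 2.326.
VaR = −μ + z·σ = −(-0.03%) + 2.326 × 0.93% = 2.193%.
On $60,000,000: 0.02193 × $60,000,000 = $1,315,800.

$1,316,000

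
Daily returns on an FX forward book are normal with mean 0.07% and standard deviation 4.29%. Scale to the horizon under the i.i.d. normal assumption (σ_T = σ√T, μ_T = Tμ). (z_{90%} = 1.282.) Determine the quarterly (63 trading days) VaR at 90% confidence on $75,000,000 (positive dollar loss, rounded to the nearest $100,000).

$29,400,000

σ_{63d} = 4.29% × √63 = 34.051%; μ_{63d} = 63 × 0.07% = 4.410%.
VaR = −(4.410%) + 1.282 × 34.051% = 39.243%.
On $75,000,000: 0.39243 × $75,000,000 = $29,432,250.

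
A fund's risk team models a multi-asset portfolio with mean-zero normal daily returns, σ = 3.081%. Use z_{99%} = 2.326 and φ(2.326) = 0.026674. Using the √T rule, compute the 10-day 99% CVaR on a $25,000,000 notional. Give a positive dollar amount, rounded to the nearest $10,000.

$6,500,000

σ_{10d} = 3.081% × √10 = 9.743%.
ES multiplier = φ(z)/(1−α) = 0.026674/0.01 = 2.667.
ES = 9.743% × 2.667 = 25.985%; on $25,000,000: $6,496,250.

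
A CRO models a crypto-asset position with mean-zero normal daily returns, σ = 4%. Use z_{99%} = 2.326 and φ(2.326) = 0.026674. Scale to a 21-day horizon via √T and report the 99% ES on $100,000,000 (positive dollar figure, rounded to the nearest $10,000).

σ_{21d} = 4% × √21 = 18.330%.
ES multiplier = φ(z)/(1−α) = 0.026674/0.01 = 2.667.
ES = 18.330% × 2.667 = 48.886%; on $100,000,000: $48,886,000.

$48,890,000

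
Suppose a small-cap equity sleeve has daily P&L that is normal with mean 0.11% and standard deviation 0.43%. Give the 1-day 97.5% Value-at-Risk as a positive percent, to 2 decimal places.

At 97.5% one-sided, z = 1.960.
VaR = −μ + z·σ = −(0.11%) + 1.960 × 0.43% = 0.733%.

0.73%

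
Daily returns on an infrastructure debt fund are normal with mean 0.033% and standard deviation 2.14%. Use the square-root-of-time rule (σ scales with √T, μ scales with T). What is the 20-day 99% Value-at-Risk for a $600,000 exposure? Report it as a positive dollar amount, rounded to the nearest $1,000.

$130,000

At 99%, z = 2.326.
σ_{20d} = 2.14% × √20 = 9.570%; μ_{20d} = 20 × 0.033% = 0.660%.
VaR = −(0.660%) + 2.326 × 9.570% = 21.600%.
On $600,000: 0.21600 × $600,000 = $129,600.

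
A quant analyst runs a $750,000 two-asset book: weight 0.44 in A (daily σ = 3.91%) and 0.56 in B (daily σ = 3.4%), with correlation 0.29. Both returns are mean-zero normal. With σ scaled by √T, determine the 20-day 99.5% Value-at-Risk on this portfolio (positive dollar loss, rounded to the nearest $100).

$251,700

σ_p = √(0.44²·3.91² + 0.56²·3.4² + 2·0.29·0.44·0.56·3.91·3.4) = 2.913%.
σ_{20d} = 2.913% × √20 = 13.027%.
z(99.5%) = 2.576.
VaR = 2.576 × 13.027% = 33.558%; on $750,000 that is $251,685.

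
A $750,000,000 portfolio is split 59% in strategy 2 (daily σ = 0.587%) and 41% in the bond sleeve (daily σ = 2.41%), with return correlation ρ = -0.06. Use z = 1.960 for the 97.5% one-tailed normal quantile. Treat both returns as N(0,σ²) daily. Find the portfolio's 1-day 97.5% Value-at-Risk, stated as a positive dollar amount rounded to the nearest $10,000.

σ_p² = 0.59²·0.587² + 0.41²·2.41² + 2·-0.06·0.59·0.41·0.587·2.41 = 1.0552 (%²).
σ_p = √1.0552 = 1.027%.
VaR = 1.960 × 1.027% = 2.013%; on $750,000,000 that is $15,097,500.

$15,100,000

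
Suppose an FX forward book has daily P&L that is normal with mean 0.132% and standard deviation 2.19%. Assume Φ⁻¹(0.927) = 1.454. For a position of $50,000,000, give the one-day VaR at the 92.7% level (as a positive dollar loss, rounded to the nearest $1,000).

VaR = −μ + z·σ = −(0.132%) + 1.454 × 2.19% = 3.052%.
On $50,000,000: 0.03052 × $50,000,000 = $1,526,000.

$1,526,000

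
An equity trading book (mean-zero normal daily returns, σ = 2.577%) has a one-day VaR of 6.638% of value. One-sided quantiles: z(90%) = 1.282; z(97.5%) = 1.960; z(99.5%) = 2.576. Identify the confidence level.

Implied z = VaR/σ = 6.638 / 2.577 = 2.576.
This matches z(99.5%) = 2.576.

99.5%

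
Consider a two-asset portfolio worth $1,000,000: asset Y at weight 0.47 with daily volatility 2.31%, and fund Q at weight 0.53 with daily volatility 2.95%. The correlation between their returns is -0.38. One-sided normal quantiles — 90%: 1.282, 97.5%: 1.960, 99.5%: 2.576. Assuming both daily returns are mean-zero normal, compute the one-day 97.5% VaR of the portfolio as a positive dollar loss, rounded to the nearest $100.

σ_p² = 0.47²·2.31² + 0.53²·2.95² + 2·-0.38·0.47·0.53·2.31·2.95 = 2.3332 (%²).
σ_p = √2.3332 = 1.527%.
VaR = 1.960 × 1.527% = 2.993%; on $1,000,000 that is $29,930.

$29,900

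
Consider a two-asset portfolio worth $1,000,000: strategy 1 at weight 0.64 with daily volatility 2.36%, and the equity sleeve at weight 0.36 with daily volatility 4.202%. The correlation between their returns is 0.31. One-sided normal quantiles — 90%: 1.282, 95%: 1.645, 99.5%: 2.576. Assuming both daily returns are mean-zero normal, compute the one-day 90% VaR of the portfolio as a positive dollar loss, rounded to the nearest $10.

$31,370

σ_p² = 0.64²·2.36² + 0.36²·4.202² + 2·0.31·0.64·0.36·2.36·4.202 = 5.9862 (%²).
σ_p = √5.9862 = 2.447%.
VaR = 1.282 × 2.447% = 3.137%; on $1,000,000 that is $31,370.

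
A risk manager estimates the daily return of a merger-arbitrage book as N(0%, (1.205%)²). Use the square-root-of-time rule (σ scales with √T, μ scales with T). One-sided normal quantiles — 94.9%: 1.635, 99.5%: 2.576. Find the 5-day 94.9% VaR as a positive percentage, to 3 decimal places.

4.405%

σ_{5d} = 1.205% × √5 = 2.694%.
VaR = 1.635 × 2.694% = 4.405%.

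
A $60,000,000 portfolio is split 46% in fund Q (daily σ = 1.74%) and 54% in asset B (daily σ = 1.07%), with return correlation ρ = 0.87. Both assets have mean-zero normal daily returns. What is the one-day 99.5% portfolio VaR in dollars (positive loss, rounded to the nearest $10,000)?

$2,060,000

σ_p² = 0.46²·1.74² + 0.54²·1.07² + 2·0.87·0.46·0.54·1.74·1.07 = 1.7792 (%²).
σ_p = √1.7792 = 1.334%.
At 99.5%, z = 2.576.
VaR = 2.576 × 1.334% = 3.436%; on $60,000,000 that is $2,061,600.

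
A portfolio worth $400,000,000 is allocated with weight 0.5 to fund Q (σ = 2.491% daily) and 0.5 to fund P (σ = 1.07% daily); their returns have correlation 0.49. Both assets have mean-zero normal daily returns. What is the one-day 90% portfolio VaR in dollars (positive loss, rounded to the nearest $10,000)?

$8,090,000

σ_p² = 0.5²·2.491² + 0.5²·1.07² + 2·0.49·0.5·0.5·2.491·1.07 = 2.4905 (%²).
σ_p = √2.4905 = 1.578%.
At 90%, z = 1.282.
VaR = 1.282 × 1.578% = 2.023%; on $400,000,000 that is $8,092,000.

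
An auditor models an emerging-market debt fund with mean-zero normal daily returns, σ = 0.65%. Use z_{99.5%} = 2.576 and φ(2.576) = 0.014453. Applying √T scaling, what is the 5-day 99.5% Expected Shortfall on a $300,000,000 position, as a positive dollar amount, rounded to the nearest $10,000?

σ_{5d} = 0.65% × √5 = 1.453%.
ES multiplier = φ(z)/(1−α) = 0.014453/0.005 = 2.891.
ES = 1.453% × 2.891 = 4.201%; on $300,000,000: $12,603,000.

$12,600,000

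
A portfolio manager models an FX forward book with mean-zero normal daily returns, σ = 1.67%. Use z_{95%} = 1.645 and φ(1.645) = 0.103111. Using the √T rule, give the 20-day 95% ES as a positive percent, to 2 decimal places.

15.40%

σ_{20d} = 1.67% × √20 = 7.468%.
ES multiplier = φ(z)/(1−α) = 0.103111/0.05 = 2.062.
ES = 7.468% × 2.062 = 15.399%.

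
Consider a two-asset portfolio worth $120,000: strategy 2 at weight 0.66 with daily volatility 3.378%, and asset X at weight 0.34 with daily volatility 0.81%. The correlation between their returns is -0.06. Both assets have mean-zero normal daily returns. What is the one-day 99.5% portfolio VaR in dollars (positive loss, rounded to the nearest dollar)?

$6,893

σ_p² = 0.66²·3.378² + 0.34²·0.81² + 2·-0.06·0.66·0.34·3.378·0.81 = 4.9727 (%²).
σ_p = √4.9727 = 2.230%.
At 99.5%, z = 2.576.
VaR = 2.576 × 2.230% = 5.744%; on $120,000 that is $6,893.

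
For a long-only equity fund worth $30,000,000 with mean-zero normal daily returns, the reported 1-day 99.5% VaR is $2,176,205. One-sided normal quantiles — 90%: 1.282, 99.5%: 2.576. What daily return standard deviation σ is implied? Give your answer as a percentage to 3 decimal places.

VaR as a fraction: $2,176,205 / $30,000,000 = 7.254%.
σ = VaR / z = 7.254% / 2.576 = 2.816%.

2.816%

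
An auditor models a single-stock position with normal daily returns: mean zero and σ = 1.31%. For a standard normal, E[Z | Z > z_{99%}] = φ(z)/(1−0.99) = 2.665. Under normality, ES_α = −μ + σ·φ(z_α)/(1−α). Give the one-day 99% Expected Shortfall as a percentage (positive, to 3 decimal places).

ES = 1.31% × 2.665 = 3.491%.

3.491%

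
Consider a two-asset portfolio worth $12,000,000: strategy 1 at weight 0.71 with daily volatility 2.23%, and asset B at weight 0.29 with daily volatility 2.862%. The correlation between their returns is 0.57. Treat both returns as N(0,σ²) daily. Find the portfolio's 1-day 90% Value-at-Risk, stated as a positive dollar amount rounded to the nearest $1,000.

$333,000

σ_p² = 0.71²·2.23² + 0.29²·2.862² + 2·0.57·0.71·0.29·2.23·2.862 = 4.6938 (%²).
σ_p = √4.6938 = 2.167%.
At 90%, z = 1.282.
VaR = 1.282 × 2.167% = 2.778%; on $12,000,000 that is $333,360.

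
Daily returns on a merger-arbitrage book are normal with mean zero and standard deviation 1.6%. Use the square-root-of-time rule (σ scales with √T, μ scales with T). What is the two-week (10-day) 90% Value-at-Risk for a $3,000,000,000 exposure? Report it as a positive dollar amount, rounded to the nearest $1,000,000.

$195,000,000

At 90%, z = 1.282.
σ_{10d} = 1.6% × √10 = 5.060%.
VaR = 1.282 × 5.060% = 6.487%.
On $3,000,000,000: 0.06487 × $3,000,000,000 = $194,610,000.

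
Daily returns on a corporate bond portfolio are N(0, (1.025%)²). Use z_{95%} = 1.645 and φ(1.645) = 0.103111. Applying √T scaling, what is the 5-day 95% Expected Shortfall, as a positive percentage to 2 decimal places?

4.73%

σ_{5d} = 1.025% × √5 = 2.292%.
ES multiplier = φ(z)/(1−α) = 0.103111/0.05 = 2.062.
ES = 2.292% × 2.062 = 4.726%.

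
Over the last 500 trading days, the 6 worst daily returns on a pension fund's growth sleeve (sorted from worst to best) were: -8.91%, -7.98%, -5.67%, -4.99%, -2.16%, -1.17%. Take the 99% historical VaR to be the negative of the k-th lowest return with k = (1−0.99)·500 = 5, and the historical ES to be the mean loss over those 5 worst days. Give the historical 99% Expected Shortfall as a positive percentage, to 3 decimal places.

5.942%

The 5 worst returns sum to -29.71%.
ES = −(-29.71%) / 5 = 5.942%.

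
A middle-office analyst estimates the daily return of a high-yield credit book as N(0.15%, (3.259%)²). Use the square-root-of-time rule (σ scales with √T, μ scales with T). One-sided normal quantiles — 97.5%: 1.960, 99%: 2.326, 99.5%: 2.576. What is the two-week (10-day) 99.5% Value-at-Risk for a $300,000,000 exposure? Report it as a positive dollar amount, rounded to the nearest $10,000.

$75,140,000

σ_{10d} = 3.259% × √10 = 10.306%; μ_{10d} = 10 × 0.15% = 1.500%.
VaR = −(1.500%) + 2.576 × 10.306% = 25.048%.
On $300,000,000: 0.25048 × $300,000,000 = $75,144,000.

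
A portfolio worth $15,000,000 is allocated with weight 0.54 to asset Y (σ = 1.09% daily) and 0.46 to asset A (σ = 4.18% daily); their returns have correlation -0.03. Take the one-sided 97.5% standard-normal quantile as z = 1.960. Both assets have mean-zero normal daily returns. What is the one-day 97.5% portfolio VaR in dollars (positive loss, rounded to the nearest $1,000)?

$586,000

σ_p² = 0.54²·1.09² + 0.46²·4.18² + 2·-0.03·0.54·0.46·1.09·4.18 = 3.9757 (%²).
σ_p = √3.9757 = 1.994%.
VaR = 1.960 × 1.994% = 3.908%; on $15,000,000 that is $586,200.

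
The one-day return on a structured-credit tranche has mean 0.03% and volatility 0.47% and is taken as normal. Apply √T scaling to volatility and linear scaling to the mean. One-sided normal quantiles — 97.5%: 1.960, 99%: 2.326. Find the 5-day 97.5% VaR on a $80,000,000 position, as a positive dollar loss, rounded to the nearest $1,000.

σ_{5d} = 0.47% × √5 = 1.051%; μ_{5d} = 5 × 0.03% = 0.150%.
VaR = −(0.150%) + 1.960 × 1.051% = 1.910%.
On $80,000,000: 0.01910 × $80,000,000 = $1,528,000.

$1,528,000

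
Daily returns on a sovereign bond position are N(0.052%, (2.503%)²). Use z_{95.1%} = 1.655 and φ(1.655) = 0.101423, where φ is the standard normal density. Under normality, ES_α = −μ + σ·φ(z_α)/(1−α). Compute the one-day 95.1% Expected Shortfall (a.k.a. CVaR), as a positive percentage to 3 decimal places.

Tail multiplier: φ(z)/(1−α) = 0.101423 / 0.049 = 2.070.
ES = −(0.052%) + 2.503% × 2.070 = 5.129%.

5.129%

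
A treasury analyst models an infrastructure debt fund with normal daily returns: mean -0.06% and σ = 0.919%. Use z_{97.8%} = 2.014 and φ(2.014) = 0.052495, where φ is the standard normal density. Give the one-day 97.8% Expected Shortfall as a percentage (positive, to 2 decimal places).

2.25%

Tail multiplier: φ(z)/(1−α) = 0.052495 / 0.022 = 2.386.
ES = −(-0.06%) + 0.919% × 2.386 = 2.253%.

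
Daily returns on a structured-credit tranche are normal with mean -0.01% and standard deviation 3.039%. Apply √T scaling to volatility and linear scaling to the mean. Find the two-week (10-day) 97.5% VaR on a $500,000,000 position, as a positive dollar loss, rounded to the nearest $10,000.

$94,680,000

At 97.5%, z = 1.960.
σ_{10d} = 3.039% × √10 = 9.610%; μ_{10d} = 10 × -0.01% = -0.100%.
VaR = −(-0.100%) + 1.960 × 9.610% = 18.936%.
On $500,000,000: 0.18936 × $500,000,000 = $94,680,000.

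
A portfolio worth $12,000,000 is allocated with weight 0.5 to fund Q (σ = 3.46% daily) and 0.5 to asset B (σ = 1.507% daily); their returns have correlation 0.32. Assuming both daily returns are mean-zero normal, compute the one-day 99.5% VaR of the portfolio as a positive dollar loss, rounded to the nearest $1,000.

$648,000

σ_p² = 0.5²·3.46² + 0.5²·1.507² + 2·0.32·0.5·0.5·3.46·1.507 = 4.3949 (%²).
σ_p = √4.3949 = 2.096%.
At 99.5%, z = 2.576.
VaR = 2.576 × 2.096% = 5.399%; on $12,000,000 that is $647,880.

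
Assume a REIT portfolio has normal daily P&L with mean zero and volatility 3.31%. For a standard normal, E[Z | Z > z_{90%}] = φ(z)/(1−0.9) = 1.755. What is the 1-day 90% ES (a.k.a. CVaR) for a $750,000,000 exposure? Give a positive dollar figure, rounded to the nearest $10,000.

ES = 3.31% × 1.755 = 5.809%.
On $750,000,000: 0.05809 × $750,000,000 = $43,567,500.

$43,570,000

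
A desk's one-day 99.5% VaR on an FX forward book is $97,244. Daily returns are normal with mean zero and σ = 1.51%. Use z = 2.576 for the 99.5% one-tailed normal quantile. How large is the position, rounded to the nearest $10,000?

$2,500,000

VaR as a fraction of value: z·σ = 2.576 × 1.51% = 3.88976%.
Position = $97,244 / 0.0388976 = $2,500,000.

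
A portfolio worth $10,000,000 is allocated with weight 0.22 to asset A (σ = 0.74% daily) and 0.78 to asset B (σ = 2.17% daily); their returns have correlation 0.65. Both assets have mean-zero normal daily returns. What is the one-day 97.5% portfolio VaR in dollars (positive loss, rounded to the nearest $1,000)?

$353,000

σ_p² = 0.22²·0.74² + 0.78²·2.17² + 2·0.65·0.22·0.78·0.74·2.17 = 3.2496 (%²).
σ_p = √3.2496 = 1.803%.
At 97.5%, z = 1.960.
VaR = 1.960 × 1.803% = 3.534%; on $10,000,000 that is $353,400.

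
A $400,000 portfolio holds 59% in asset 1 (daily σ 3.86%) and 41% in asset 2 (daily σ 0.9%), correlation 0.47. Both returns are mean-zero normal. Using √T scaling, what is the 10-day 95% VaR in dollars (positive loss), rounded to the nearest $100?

σ_p = √(0.59²·3.86² + 0.41²·0.9² + 2·0.47·0.59·0.41·3.86·0.9) = 2.472%.
σ_{10d} = 2.472% × √10 = 7.817%.
z(95%) = 1.645.
VaR = 1.645 × 7.817% = 12.859%; on $400,000 that is $51,436.

$51,400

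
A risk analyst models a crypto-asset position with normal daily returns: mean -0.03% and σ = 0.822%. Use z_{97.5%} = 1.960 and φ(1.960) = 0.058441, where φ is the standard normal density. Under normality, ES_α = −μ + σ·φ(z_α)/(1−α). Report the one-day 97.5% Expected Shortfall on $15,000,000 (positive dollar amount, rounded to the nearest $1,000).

$293,000

Tail multiplier: φ(z)/(1−α) = 0.058441 / 0.025 = 2.338.
ES = −(-0.03%) + 0.822% × 2.338 = 1.952%.
On $15,000,000: 0.01952 × $15,000,000 = $292,800.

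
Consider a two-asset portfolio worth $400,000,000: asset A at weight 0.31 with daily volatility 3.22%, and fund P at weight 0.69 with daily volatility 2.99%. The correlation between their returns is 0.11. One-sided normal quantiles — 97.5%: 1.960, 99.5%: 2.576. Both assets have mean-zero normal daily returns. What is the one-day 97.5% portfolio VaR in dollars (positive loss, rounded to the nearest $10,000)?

σ_p² = 0.31²·3.22² + 0.69²·2.99² + 2·0.11·0.31·0.69·3.22·2.99 = 5.7058 (%²).
σ_p = √5.7058 = 2.389%.
VaR = 1.960 × 2.389% = 4.682%; on $400,000,000 that is $18,728,000.

$18,730,000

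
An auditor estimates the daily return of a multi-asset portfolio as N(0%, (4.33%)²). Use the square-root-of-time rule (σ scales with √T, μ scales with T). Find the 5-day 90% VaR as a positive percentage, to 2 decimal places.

At 90%, z = 1.282.
σ_{5d} = 4.33% × √5 = 9.682%.
VaR = 1.282 × 9.682% = 12.412%.

12.41%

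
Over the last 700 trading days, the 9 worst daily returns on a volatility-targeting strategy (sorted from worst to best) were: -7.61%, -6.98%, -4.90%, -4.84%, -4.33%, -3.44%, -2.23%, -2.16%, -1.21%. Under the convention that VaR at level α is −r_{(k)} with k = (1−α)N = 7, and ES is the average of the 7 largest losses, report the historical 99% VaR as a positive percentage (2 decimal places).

k = 7; the 7th lowest return is -2.23%, so VaR = 2.23%.

2.23%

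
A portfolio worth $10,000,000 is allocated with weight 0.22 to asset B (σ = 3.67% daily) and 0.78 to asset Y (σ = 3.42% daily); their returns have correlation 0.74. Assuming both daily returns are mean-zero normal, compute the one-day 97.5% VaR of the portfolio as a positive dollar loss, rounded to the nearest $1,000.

$649,000

σ_p² = 0.22²·3.67² + 0.78²·3.42² + 2·0.74·0.22·0.78·3.67·3.42 = 10.9556 (%²).
σ_p = √10.9556 = 3.310%.
At 97.5%, z = 1.960.
VaR = 1.960 × 3.310% = 6.488%; on $10,000,000 that is $648,800.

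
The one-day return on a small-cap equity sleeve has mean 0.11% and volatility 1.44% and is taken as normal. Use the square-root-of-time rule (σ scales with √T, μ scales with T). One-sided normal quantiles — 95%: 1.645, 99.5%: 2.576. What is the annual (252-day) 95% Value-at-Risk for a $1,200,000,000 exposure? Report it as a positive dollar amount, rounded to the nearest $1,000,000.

$119,000,000

σ_{252d} = 1.44% × √252 = 22.859%; μ_{252d} = 252 × 0.11% = 27.720%.
VaR = −(27.720%) + 1.645 × 22.859% = 9.883%.
On $1,200,000,000: 0.09883 × $1,200,000,000 = $118,596,000.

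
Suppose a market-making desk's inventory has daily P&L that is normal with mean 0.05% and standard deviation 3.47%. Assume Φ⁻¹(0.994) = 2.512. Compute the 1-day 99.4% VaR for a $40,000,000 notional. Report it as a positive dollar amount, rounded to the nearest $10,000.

VaR = −μ + z·σ = −(0.05%) + 2.512 × 3.47% = 8.667%.
On $40,000,000: 0.08667 × $40,000,000 = $3,466,800.

$3,470,000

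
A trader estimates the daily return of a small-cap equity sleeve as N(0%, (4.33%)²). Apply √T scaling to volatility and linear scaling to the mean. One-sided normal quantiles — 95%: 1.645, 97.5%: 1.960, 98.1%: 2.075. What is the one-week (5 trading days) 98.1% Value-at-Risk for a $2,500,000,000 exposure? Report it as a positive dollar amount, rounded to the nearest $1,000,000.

$502,000,000

σ_{5d} = 4.33% × √5 = 9.682%.
VaR = 2.075 × 9.682% = 20.090%.
On $2,500,000,000: 0.20090 × $2,500,000,000 = $502,250,000.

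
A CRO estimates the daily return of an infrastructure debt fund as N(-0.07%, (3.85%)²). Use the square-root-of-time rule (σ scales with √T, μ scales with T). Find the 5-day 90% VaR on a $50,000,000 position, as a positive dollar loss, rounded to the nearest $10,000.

At 90%, z = 1.282.
σ_{5d} = 3.85% × √5 = 8.609%; μ_{5d} = 5 × -0.07% = -0.350%.
VaR = −(-0.350%) + 1.282 × 8.609% = 11.387%.
On $50,000,000: 0.11387 × $50,000,000 = $5,693,500.

$5,690,000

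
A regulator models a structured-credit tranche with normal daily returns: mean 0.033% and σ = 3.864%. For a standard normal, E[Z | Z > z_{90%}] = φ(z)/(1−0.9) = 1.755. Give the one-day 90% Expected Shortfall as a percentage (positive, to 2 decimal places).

ES = −(0.033%) + 3.864% × 1.755 = 6.748%.

6.75%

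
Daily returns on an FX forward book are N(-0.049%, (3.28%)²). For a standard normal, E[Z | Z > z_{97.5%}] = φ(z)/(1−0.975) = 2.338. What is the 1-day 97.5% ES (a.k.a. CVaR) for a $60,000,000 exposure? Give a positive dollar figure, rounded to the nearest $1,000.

ES = −(-0.049%) + 3.28% × 2.338 = 7.718%.
On $60,000,000: 0.07718 × $60,000,000 = $4,630,800.

$4,631,000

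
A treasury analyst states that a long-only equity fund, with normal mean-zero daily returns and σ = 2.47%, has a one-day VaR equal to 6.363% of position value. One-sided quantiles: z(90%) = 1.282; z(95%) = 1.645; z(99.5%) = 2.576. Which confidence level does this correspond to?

Implied z = VaR/σ = 6.363 / 2.47 = 2.576.
This matches z(99.5%) = 2.576.

99.5%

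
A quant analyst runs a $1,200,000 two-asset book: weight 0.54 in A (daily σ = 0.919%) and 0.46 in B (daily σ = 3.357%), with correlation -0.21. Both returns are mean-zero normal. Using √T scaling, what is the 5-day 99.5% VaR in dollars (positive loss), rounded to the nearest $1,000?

$105,000

σ_p = √(0.54²·0.919² + 0.46²·3.357² + 2·-0.21·0.54·0.46·0.919·3.357) = 1.520%.
σ_{5d} = 1.520% × √5 = 3.399%.
z(99.5%) = 2.576.
VaR = 2.576 × 3.399% = 8.756%; on $1,200,000 that is $105,072.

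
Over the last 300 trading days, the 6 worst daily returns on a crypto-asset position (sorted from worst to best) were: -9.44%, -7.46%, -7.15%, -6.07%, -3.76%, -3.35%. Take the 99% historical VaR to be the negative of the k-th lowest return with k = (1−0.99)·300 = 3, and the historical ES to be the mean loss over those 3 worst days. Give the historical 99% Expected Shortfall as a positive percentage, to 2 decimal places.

The 3 worst returns sum to -24.05%.
ES = −(-24.05%) / 3 = 8.0166…% ≈ 8.02%.

8.02%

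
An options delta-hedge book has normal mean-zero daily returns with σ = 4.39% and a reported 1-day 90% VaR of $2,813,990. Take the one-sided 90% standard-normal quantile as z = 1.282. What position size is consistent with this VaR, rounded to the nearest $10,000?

VaR as a fraction of value: z·σ = 1.282 × 4.39% = 5.62798%.
Position = $2,813,990 / 0.0562798 = $50,000,000.

$50,000,000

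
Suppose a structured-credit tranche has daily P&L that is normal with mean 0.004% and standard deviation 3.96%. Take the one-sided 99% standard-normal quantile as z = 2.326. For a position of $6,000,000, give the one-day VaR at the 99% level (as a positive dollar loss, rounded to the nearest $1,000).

$552,000

VaR = −μ + z·σ = −(0.004%) + 2.326 × 3.96% = 9.207%.
On $6,000,000: 0.09207 × $6,000,000 = $552,420.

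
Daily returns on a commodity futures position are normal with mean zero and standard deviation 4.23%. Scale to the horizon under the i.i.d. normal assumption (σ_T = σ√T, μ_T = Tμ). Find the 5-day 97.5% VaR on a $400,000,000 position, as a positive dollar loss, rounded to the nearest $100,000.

$74,200,000

At 97.5%, z = 1.960.
σ_{5d} = 4.23% × √5 = 9.459%.
VaR = 1.960 × 9.459% = 18.540%.
On $400,000,000: 0.18540 × $400,000,000 = $74,160,000.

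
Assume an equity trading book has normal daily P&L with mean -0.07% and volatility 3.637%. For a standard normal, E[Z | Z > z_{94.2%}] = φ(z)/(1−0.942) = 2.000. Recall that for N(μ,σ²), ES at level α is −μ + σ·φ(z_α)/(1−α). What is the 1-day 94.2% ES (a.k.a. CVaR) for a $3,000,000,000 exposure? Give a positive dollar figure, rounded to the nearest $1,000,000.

$220,000,000

ES = −(-0.07%) + 3.637% × 2.000 = 7.344%.
On $3,000,000,000: 0.07344 × $3,000,000,000 = $220,320,000.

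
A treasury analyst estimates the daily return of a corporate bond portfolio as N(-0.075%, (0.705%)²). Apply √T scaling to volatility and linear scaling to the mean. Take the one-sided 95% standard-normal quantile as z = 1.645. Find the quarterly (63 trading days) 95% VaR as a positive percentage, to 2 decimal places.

13.93%

σ_{63d} = 0.705% × √63 = 5.596%; μ_{63d} = 63 × -0.075% = -4.725%.
VaR = −(-4.725%) + 1.645 × 5.596% = 13.930%.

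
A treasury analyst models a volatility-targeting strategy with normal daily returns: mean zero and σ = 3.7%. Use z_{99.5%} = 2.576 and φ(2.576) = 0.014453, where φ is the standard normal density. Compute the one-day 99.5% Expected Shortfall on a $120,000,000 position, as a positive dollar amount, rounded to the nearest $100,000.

Tail multiplier: φ(z)/(1−α) = 0.014453 / 0.005 = 2.891.
ES = 3.7% × 2.891 = 10.697%.
On $120,000,000: 0.10697 × $120,000,000 = $12,836,400.

$12,800,000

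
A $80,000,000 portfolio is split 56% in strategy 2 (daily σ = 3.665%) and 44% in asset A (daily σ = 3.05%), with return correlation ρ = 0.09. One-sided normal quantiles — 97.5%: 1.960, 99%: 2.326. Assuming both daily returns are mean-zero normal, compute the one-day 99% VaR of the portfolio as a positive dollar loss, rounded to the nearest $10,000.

$4,750,000

σ_p² = 0.56²·3.665² + 0.44²·3.05² + 2·0.09·0.56·0.44·3.665·3.05 = 6.5091 (%²).
σ_p = √6.5091 = 2.551%.
VaR = 2.326 × 2.551% = 5.934%; on $80,000,000 that is $4,747,200.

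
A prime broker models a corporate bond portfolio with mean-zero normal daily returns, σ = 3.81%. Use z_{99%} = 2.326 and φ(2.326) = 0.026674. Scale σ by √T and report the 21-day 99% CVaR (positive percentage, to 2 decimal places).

46.57%

σ_{21d} = 3.81% × √21 = 17.460%.
ES multiplier = φ(z)/(1−α) = 0.026674/0.01 = 2.667.
ES = 17.460% × 2.667 = 46.566%.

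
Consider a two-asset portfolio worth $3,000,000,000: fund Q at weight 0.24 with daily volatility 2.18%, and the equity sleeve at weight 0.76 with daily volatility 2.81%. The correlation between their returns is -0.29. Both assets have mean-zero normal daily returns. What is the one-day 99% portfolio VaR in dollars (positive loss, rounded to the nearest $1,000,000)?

σ_p² = 0.24²·2.18² + 0.76²·2.81² + 2·-0.29·0.24·0.76·2.18·2.81 = 4.1865 (%²).
σ_p = √4.1865 = 2.046%.
At 99%, z = 2.326.
VaR = 2.326 × 2.046% = 4.759%; on $3,000,000,000 that is $142,770,000.

$143,000,000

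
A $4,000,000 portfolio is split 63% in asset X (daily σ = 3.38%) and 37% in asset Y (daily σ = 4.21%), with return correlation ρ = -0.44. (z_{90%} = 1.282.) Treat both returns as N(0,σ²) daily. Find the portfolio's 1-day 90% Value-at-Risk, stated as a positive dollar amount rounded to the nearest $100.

$103,100

σ_p² = 0.63²·3.38² + 0.37²·4.21² + 2·-0.44·0.63·0.37·3.38·4.21 = 4.0418 (%²).
σ_p = √4.0418 = 2.010%.
VaR = 1.282 × 2.010% = 2.577%; on $4,000,000 that is $103,080.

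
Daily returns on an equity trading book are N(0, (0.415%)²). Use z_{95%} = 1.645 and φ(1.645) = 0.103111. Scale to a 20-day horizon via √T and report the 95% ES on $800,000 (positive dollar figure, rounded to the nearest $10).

$30,620

σ_{20d} = 0.415% × √20 = 1.856%.
ES multiplier = φ(z)/(1−α) = 0.103111/0.05 = 2.062.
ES = 1.856% × 2.062 = 3.827%; on $800,000: $30,616.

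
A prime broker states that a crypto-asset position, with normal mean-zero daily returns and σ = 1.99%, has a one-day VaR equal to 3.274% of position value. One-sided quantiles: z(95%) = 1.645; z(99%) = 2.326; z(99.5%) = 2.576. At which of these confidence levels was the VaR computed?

Implied z = VaR/σ = 3.274 / 1.99 = 1.645.
This matches z(95%) = 1.645.

95%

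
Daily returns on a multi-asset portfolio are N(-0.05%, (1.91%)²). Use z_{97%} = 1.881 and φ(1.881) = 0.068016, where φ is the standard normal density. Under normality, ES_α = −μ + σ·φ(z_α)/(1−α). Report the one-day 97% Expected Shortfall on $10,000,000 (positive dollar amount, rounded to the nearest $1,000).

Tail multiplier: φ(z)/(1−α) = 0.068016 / 0.03 = 2.267.
ES = −(-0.05%) + 1.91% × 2.267 = 4.380%.
On $10,000,000: 0.04380 × $10,000,000 = $438,000.

$438,000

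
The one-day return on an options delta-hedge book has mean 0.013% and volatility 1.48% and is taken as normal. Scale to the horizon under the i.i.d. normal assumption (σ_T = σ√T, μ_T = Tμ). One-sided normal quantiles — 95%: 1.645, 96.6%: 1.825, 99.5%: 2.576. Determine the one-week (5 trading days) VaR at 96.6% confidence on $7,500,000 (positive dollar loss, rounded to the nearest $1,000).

$448,000

σ_{5d} = 1.48% × √5 = 3.309%; μ_{5d} = 5 × 0.013% = 0.065%.
VaR = −(0.065%) + 1.825 × 3.309% = 5.974%.
On $7,500,000: 0.05974 × $7,500,000 = $448,050.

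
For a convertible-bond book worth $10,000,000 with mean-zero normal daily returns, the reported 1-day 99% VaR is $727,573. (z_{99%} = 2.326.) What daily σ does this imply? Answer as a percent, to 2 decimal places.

VaR as a fraction: $727,573 / $10,000,000 = 7.276%.
σ = VaR / z = 7.276% / 2.326 = 3.128%.

3.13%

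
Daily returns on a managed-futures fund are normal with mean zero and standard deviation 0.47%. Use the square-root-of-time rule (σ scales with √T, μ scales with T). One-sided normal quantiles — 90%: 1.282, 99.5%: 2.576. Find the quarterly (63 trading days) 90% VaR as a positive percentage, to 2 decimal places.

4.78%

σ_{63d} = 0.47% × √63 = 3.731%.
VaR = 1.282 × 3.731% = 4.783%.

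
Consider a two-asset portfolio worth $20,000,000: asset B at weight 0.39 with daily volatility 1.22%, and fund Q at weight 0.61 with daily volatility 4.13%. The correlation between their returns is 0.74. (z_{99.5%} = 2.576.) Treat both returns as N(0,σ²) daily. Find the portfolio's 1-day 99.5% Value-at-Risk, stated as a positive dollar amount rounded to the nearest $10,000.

σ_p² = 0.39²·1.22² + 0.61²·4.13² + 2·0.74·0.39·0.61·1.22·4.13 = 8.3473 (%²).
σ_p = √8.3473 = 2.889%.
VaR = 2.576 × 2.889% = 7.442%; on $20,000,000 that is $1,488,400.

$1,490,000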